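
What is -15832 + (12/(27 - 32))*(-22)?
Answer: -78896/5 ≈ -15779.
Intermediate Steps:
-15832 + (12/(27 - 32))*(-22) = -15832 + (12/(-5))*(-22) = -15832 - ⅕*12*(-22) = -15832 - 12/5*(-22) = -15832 + 264/5 = -78896/5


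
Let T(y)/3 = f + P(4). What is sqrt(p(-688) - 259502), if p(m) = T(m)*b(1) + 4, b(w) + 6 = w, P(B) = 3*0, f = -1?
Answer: I*sqrt(259483) ≈ 509.39*I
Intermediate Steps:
P(B) = 0
T(y) = -3 (T(y) = 3*(-1 + 0) = 3*(-1) = -3)
b(w) = -6 + w
p(m) = 19 (p(m) = -3*(-6 + 1) + 4 = -3*(-5) + 4 = 15 + 4 = 19)
sqrt(p(-688) - 259502) = sqrt(19 - 259502) = sqrt(-259483) = I*sqrt(259483)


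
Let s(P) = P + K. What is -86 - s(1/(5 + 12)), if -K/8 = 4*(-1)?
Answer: -2007/17 ≈ -118.06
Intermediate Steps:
K = 32 (K = -32*(-1) = -8*(-4) = 32)
s(P) = 32 + P (s(P) = P + 32 = 32 + P)
-86 - s(1/(5 + 12)) = -86 - (32 + 1/(5 + 12)) = -86 - (32 + 1/17) = -86 - 1*545/17 = -86 - 545/17 = -2007/17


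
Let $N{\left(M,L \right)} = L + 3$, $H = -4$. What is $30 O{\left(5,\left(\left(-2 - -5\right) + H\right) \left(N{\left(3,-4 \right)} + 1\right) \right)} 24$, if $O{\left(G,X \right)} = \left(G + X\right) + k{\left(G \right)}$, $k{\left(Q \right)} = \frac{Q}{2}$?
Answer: $5400$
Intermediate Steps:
$k{\left(Q \right)} = \frac{Q}{2}$ ($k{\left(Q \right)} = Q \frac{1}{2} = \frac{Q}{2}$)
$N{\left(M,L \right)} = 3 + L$
$O{\left(G,X \right)} = X + \frac{3 G}{2}$ ($O{\left(G,X \right)} = \left(G + X\right) + \frac{G}{2} = X + \frac{3 G}{2}$)
$30 O{\left(5,\left(\left(-2 - -5\right) + H\right) \left(N{\left(3,-4 \right)} + 1\right) \right)} 24 = 30 \left(\left(\left(-2 - -5\right) - 4\right) \left(\left(3 - 4\right) + 1\right) + \frac{3}{2} \cdot 5\right) 24 = 30 \left(\left(\left(-2 + 5\right) - 4\right) \left(-1 + 1\right) + \frac{15}{2}\right) 24 = 30 \left(\left(3 - 4\right) 0 + \frac{15}{2}\right) 24 = 30 \left(\left(-1\right) 0 + \frac{15}{2}\right) 24 = 30 \left(0 + \frac{15}{2}\right) 24 = 30 \cdot \frac{15}{2} \cdot 24 = 225 \cdot 24 = 5400$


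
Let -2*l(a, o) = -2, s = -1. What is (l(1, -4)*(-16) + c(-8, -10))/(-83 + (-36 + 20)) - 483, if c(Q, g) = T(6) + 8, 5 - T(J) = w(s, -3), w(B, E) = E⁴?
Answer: -15911/33 ≈ -482.15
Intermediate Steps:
l(a, o) = 1 (l(a, o) = -½*(-2) = 1)
T(J) = -76 (T(J) = 5 - 1*(-3)⁴ = 5 - 1*81 = 5 - 81 = -76)
c(Q, g) = -68 (c(Q, g) = -76 + 8 = -68)
(l(1, -4)*(-16) + c(-8, -10))/(-83 + (-36 + 20)) - 483 = (1*(-16) - 68)/(-83 + (-36 + 20)) - 483 = (-16 - 68)/(-83 - 16) - 483 = -84/(-99) - 483 = -84*(-1/99) - 483 = 28/33 - 483 = -15911/33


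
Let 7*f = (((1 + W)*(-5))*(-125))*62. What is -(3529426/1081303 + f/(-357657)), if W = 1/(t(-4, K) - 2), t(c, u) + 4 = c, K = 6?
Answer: -2932852320683/902383036499 ≈ -3.2501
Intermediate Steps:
t(c, u) = -4 + c
W = -⅒ (W = 1/((-4 - 4) - 2) = 1/(-8 - 2) = 1/(-10) = -⅒ ≈ -0.10000)
f = 34875/7 (f = ((((1 - ⅒)*(-5))*(-125))*62)/7 = ((((9/10)*(-5))*(-125))*62)/7 = (-9/2*(-125)*62)/7 = ((1125/2)*62)/7 = (⅐)*34875 = 34875/7 ≈ 4982.1)
-(3529426/1081303 + f/(-357657)) = -(3529426/1081303 + (34875/7)/(-357657)) = -(3529426*(1/1081303) + (34875/7)*(-1/357657)) = -(3529426/1081303 - 11625/834533) = -1*2932852320683/902383036499 = -2932852320683/902383036499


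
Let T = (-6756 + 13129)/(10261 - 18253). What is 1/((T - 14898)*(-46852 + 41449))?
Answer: 2664/214447211389 ≈ 1.2423e-8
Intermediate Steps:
T = -6373/7992 (T = 6373/(-7992) = 6373*(-1/7992) = -6373/7992 ≈ -0.79742)
1/((T - 14898)*(-46852 + 41449)) = 1/((-6373/7992 - 14898)*(-46852 + 41449)) = 1/(-119071189/7992*(-5403)) = 1/(214447211389/2664) = 2664/214447211389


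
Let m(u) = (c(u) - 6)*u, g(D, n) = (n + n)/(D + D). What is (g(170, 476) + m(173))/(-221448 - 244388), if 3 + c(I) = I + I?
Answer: -291519/2329180 ≈ -0.12516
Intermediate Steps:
g(D, n) = n/D (g(D, n) = (2*n)/((2*D)) = (2*n)*(1/(2*D)) = n/D)
c(I) = -3 + 2*I (c(I) = -3 + (I + I) = -3 + 2*I)
m(u) = u*(-9 + 2*u) (m(u) = ((-3 + 2*u) - 6)*u = (-9 + 2*u)*u = u*(-9 + 2*u))
(g(170, 476) + m(173))/(-221448 - 244388) = (476/170 + 173*(-9 + 2*173))/(-221448 - 244388) = (476*(1/170) + 173*(-9 + 346))/(-465836) = (14/5 + 173*337)*(-1/465836) = (14/5 + 58301)*(-1/465836) = (291519/5)*(-1/465836) = -291519/2329180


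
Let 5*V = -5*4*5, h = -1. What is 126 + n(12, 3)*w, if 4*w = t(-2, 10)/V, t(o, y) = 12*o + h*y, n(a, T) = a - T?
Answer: 5193/40 ≈ 129.82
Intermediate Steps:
V = -20 (V = (-5*4*5)/5 = (-20*5)/5 = (1/5)*(-100) = -20)
t(o, y) = -y + 12*o (t(o, y) = 12*o - y = -y + 12*o)
w = 17/40 (w = ((-1*10 + 12*(-2))/(-20))/4 = ((-10 - 24)*(-1/20))/4 = (-34*(-1/20))/4 = (1/4)*(17/10) = 17/40 ≈ 0.42500)
126 + n(12, 3)*w = 126 + (12 - 1*3)*(17/40) = 126 + (12 - 3)*(17/40) = 126 + 9*(17/40) = 126 + 153/40 = 5193/40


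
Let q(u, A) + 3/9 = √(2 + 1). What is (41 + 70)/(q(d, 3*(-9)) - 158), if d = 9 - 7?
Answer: -158175/225598 - 999*√3/225598 ≈ -0.70881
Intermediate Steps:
d = 2
q(u, A) = -⅓ + √3 (q(u, A) = -⅓ + √(2 + 1) = -⅓ + √3)
(41 + 70)/(q(d, 3*(-9)) - 158) = (41 + 70)/((-⅓ + √3) - 158) = 111/(-475/3 + √3)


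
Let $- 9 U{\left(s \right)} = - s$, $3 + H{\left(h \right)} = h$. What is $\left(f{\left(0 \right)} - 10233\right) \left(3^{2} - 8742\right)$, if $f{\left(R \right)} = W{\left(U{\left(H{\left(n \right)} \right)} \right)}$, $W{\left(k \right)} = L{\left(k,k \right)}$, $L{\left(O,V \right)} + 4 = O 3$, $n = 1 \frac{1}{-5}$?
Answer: $\frac{447045181}{5} \approx 8.9409 \cdot 10^{7}$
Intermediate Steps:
$n = - \frac{1}{5}$ ($n = 1 \left(- \frac{1}{5}\right) = - \frac{1}{5} \approx -0.2$)
$H{\left(h \right)} = -3 + h$
$L{\left(O,V \right)} = -4 + 3 O$ ($L{\left(O,V \right)} = -4 + O 3 = -4 + 3 O$)
$U{\left(s \right)} = \frac{s}{9}$ ($U{\left(s \right)} = - \frac{\left(-1\right) s}{9} = \frac{s}{9}$)
$W{\left(k \right)} = -4 + 3 k$
$f{\left(R \right)} = - \frac{76}{15}$ ($f{\left(R \right)} = -4 + 3 \frac{-3 - \frac{1}{5}}{9} = -4 + 3 \cdot \frac{1}{9} \left(- \frac{16}{5}\right) = -4 + 3 \left(- \frac{16}{45}\right) = -4 - \frac{16}{15} = - \frac{76}{15}$)
$\left(f{\left(0 \right)} - 10233\right) \left(3^{2} - 8742\right) = \left(- \frac{76}{15} - 10233\right) \left(3^{2} - 8742\right) = \left(- \frac{76}{15} - 10233\right) \left(9 - 8742\right) = \left(- \frac{76}{15} - 10233\right) \left(-8733\right) = \left(- \frac{153571}{15}\right) \left(-8733\right) = \frac{447045181}{5}$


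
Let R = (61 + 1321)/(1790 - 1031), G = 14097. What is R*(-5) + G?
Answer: 10692713/759 ≈ 14088.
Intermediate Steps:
R = 1382/759 ≈ 1.8208
R*(-5) + G = (1382/759)*(-5) + 14097 = -6910/759 + 14097 = 10692713/759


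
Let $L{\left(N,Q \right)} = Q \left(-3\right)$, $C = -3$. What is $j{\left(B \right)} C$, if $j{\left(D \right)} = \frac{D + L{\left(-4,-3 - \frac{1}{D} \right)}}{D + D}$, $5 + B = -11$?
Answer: $- \frac{345}{512} \approx -0.67383$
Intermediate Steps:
$L{\left(N,Q \right)} = - 3 Q$
$B = -16$ ($B = -5 - 11 = -16$)
$j{\left(D \right)} = \frac{9 + D + \frac{3}{D}}{2 D}$ ($j{\left(D \right)} = \frac{D - 3 \left(-3 - \frac{1}{D}\right)}{D + D} = \frac{D + \left(9 + \frac{3}{D}\right)}{2 D} = \left(9 + D + \frac{3}{D}\right) \frac{1}{2 D} = \frac{9 + D + \frac{3}{D}}{2 D}$)
$j{\left(B \right)} C = \frac{3 + \left(-16\right)^{2} + 9 \left(-16\right)}{2 \cdot 256} \left(-3\right) = \frac{1}{2} \cdot \frac{1}{256} \left(3 + 256 - 144\right) \left(-3\right) = \frac{1}{2} \cdot \frac{1}{256} \cdot 115 \left(-3\right) = \frac{115}{512} \left(-3\right) = - \frac{345}{512}$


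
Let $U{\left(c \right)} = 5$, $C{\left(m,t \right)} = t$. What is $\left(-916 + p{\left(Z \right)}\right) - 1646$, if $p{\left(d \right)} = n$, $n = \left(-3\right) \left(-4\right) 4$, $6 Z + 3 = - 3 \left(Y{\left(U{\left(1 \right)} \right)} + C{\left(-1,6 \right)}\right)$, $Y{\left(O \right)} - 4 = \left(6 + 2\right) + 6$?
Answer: $-2514$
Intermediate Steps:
$Y{\left(O \right)} = 18$ ($Y{\left(O \right)} = 4 + \left(\left(6 + 2\right) + 6\right) = 4 + \left(8 + 6\right) = 4 + 14 = 18$)
$Z = - \frac{25}{2}$ ($Z = - \frac{1}{2} + \frac{\left(-3\right) \left(18 + 6\right)}{6} = - \frac{1}{2} + \frac{\left(-3\right) 24}{6} = - \frac{1}{2} + \frac{1}{6} \left(-72\right) = - \frac{1}{2} - 12 = - \frac{25}{2} \approx -12.5$)
$n = 48$ ($n = 12 \cdot 4 = 48$)
$p{\left(d \right)} = 48$
$\left(-916 + p{\left(Z \right)}\right) - 1646 = \left(-916 + 48\right) - 1646 = -868 - 1646 = -2514$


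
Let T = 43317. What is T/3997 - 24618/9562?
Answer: 22557072/2729951 ≈ 8.2628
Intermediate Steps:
T/3997 - 24618/9562 = 43317/3997 - 24618/9562 = 43317*(1/3997) - 24618*1/9562 = 43317/3997 - 12309/4781 = 22557072/2729951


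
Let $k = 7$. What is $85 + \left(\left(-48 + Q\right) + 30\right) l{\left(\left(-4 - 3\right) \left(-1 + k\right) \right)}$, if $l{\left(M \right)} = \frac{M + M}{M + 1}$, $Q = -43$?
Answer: $- \frac{1639}{41} \approx -39.976$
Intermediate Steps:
$l{\left(M \right)} = \frac{2 M}{1 + M}$
$85 + \left(\left(-48 + Q\right) + 30\right) l{\left(\left(-4 - 3\right) \left(-1 + k\right) \right)} = 85 + \left(\left(-48 - 43\right) + 30\right) \frac{2 \left(-4 - 3\right) \left(-1 + 7\right)}{1 + \left(-4 - 3\right) \left(-1 + 7\right)} = 85 + \left(-91 + 30\right) \frac{2 \left(\left(-7\right) 6\right)}{1 - 42} = 85 - 61 \cdot 2 \left(-42\right) \frac{1}{1 - 42} = 85 - 61 \cdot 2 \left(-42\right) \frac{1}{-41} = 85 - 61 \cdot 2 \left(-42\right) \left(- \frac{1}{41}\right) = 85 - \frac{5124}{41} = - \frac{1639}{41}$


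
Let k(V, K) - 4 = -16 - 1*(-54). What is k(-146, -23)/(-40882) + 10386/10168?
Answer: 106043349/103922044 ≈ 1.0204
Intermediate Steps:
k(V, K) = 42 (k(V, K) = 4 + (-16 - 1*(-54)) = 4 + (-16 + 54) = 4 + 38 = 42)
k(-146, -23)/(-40882) + 10386/10168 = 42/(-40882) + 10386/10168 = 42*(-1/40882) + 10386*(1/10168) = -21/20441 + 5193/5084 = 106043349/103922044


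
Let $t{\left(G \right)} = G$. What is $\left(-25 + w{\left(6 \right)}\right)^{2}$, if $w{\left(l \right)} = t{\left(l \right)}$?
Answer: $361$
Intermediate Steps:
$w{\left(l \right)} = l$
$\left(-25 + w{\left(6 \right)}\right)^{2} = \left(-25 + 6\right)^{2} = \left(-19\right)^{2} = 361$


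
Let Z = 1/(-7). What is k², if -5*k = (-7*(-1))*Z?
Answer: 1/25 ≈ 0.040000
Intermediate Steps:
Z = -⅐ ≈ -0.14286
k = ⅕ (k = -(-7*(-1))*(-1)/(5*7) = -7*(-1)/(5*7) = -⅕*(-1) = ⅕ ≈ 0.20000)
k² = (⅕)² = 1/25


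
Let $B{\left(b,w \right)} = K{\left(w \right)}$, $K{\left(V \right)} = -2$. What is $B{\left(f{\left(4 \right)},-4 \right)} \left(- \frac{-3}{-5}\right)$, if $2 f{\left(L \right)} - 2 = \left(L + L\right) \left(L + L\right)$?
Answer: $\frac{6}{5} \approx 1.2$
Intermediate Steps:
$f{\left(L \right)} = 1 + 2 L^{2}$ ($f{\left(L \right)} = 1 + \frac{\left(L + L\right) \left(L + L\right)}{2} = 1 + \frac{2 L 2 L}{2} = 1 + \frac{4 L^{2}}{2} = 1 + 2 L^{2}$)
$B{\left(b,w \right)} = -2$
$B{\left(f{\left(4 \right)},-4 \right)} \left(- \frac{-3}{-5}\right) = - 2 \left(- \frac{-3}{-5}\right) = - 2 \left(- \frac{\left(-3\right) \left(-1\right)}{5}\right) = - 2 \left(\left(-1\right) \frac{3}{5}\right) = \left(-2\right) \left(- \frac{3}{5}\right) = \frac{6}{5}$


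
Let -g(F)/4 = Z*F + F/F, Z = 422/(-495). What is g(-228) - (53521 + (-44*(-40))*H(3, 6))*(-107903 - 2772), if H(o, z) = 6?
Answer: 1170207042427/165 ≈ 7.0922e+9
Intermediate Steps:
Z = -422/495 (Z = 422*(-1/495) = -422/495 ≈ -0.85253)
g(F) = -4 + 1688*F/495 (g(F) = -4*(-422*F/495 + F/F) = -4*(-422*F/495 + 1) = -4*(1 - 422*F/495) = -4 + 1688*F/495)
g(-228) - (53521 + (-44*(-40))*H(3, 6))*(-107903 - 2772) = (-4 + (1688/495)*(-228)) - (53521 - 44*(-40)*6)*(-107903 - 2772) = (-4 - 128288/165) - (53521 + 1760*6)*(-110675) = -128948/165 - (53521 + 10560)*(-110675) = -128948/165 - 64081*(-110675) = -128948/165 - 1*(-7092164675) = -128948/165 + 7092164675 = 1170207042427/165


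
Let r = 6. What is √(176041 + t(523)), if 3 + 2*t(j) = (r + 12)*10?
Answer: √704518/2 ≈ 419.68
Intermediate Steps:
t(j) = 177/2 (t(j) = -3/2 + ((6 + 12)*10)/2 = -3/2 + (18*10)/2 = -3/2 + (½)*180 = -3/2 + 90 = 177/2)
√(176041 + t(523)) = √(176041 + 177/2) = √(352259/2) = √704518/2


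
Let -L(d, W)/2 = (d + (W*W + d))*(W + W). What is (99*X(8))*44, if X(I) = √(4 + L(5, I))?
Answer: 8712*I*√591 ≈ 2.1179e+5*I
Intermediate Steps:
L(d, W) = -4*W*(W² + 2*d) (L(d, W) = -2*(d + (W*W + d))*(W + W) = -2*(d + (W² + d))*2*W = -2*(d + (d + W²))*2*W = -2*(W² + 2*d)*2*W = -4*W*(W² + 2*d))
X(I) = √(4 - 4*I*(10 + I²)) (X(I) = √(4 - 4*I*(I² + 2*5)) = √(4 - 4*I*(I² + 10)) = √(4 - 4*I*(10 + I²)))
(99*X(8))*44 = (99*(2*√(1 - 1*8*(10 + 8²))))*44 = (99*(2*√(1 - 1*8*(10 + 64))))*44 = (99*(2*√(1 - 1*8*74)))*44 = (99*(2*√(1 - 592)))*44 = (99*(2*√(-591)))*44 = (99*(2*(I*√591)))*44 = (99*(2*I*√591))*44 = (198*I*√591)*44 = 8712*I*√591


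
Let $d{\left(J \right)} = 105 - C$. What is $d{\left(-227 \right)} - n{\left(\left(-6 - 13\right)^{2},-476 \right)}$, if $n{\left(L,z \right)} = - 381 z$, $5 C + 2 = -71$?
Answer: $- \frac{906182}{5} \approx -1.8124 \cdot 10^{5}$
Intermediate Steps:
$C = - \frac{73}{5}$ ($C = - \frac{2}{5} + \frac{1}{5} \left(-71\right) = - \frac{2}{5} - \frac{71}{5} = - \frac{73}{5} \approx -14.6$)
$d{\left(J \right)} = \frac{598}{5}$ ($d{\left(J \right)} = 105 - - \frac{73}{5} = 105 + \frac{73}{5} = \frac{598}{5}$)
$d{\left(-227 \right)} - n{\left(\left(-6 - 13\right)^{2},-476 \right)} = \frac{598}{5} - \left(-381\right) \left(-476\right) = \frac{598}{5} - 181356 = - \frac{906182}{5}$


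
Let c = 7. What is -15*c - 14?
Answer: -119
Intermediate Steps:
-15*c - 14 = -15*7 - 14 = -105 - 14 = -119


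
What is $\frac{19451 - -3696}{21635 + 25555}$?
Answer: $\frac{23147}{47190} \approx 0.49051$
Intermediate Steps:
$\frac{19451 - -3696}{21635 + 25555} = \frac{19451 + 3696}{47190} = 23147 \cdot \frac{1}{47190} = \frac{23147}{47190}$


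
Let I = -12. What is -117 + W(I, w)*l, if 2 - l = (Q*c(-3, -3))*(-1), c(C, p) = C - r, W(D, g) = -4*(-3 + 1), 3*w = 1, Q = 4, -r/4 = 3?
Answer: 187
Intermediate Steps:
r = -12 (r = -4*3 = -12)
w = 1/3 (w = (1/3)*1 = 1/3 ≈ 0.33333)
W(D, g) = 8 (W(D, g) = -4*(-2) = 8)
c(C, p) = 12 + C (c(C, p) = C - 1*(-12) = C + 12 = 12 + C)
l = 38 (l = 2 - 4*(12 - 3)*(-1) = 2 - 4*9*(-1) = 2 - 36*(-1) = 2 - 1*(-36) = 2 + 36 = 38)
-117 + W(I, w)*l = -117 + 8*38 = -117 + 304 = 187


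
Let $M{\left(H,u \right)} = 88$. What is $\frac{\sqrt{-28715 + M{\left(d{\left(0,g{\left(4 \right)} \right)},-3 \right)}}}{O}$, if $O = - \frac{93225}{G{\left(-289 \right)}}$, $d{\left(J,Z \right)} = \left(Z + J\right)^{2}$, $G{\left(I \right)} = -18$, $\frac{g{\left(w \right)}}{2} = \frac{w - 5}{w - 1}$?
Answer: $\frac{6 i \sqrt{28627}}{31075} \approx 0.032668 i$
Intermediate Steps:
$g{\left(w \right)} = \frac{2 \left(-5 + w\right)}{-1 + w}$ ($g{\left(w \right)} = 2 \frac{w - 5}{w - 1} = 2 \frac{-5 + w}{-1 + w} = \frac{2 \left(-5 + w\right)}{-1 + w}$)
$d{\left(J,Z \right)} = \left(J + Z\right)^{2}$
$O = \frac{31075}{6}$ ($O = - \frac{93225}{-18} = \left(-93225\right) \left(- \frac{1}{18}\right) = \frac{31075}{6} \approx 5179.2$)
$\frac{\sqrt{-28715 + M{\left(d{\left(0,g{\left(4 \right)} \right)},-3 \right)}}}{O} = \frac{\sqrt{-28715 + 88}}{\frac{31075}{6}} = \sqrt{-28627} \cdot \frac{6}{31075} = i \sqrt{28627} \cdot \frac{6}{31075} = \frac{6 i \sqrt{28627}}{31075}$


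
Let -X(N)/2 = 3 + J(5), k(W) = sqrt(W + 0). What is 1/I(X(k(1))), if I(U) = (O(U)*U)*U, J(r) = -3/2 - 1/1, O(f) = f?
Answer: -1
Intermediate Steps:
J(r) = -5/2 (J(r) = -3*1/2 - 1*1 = -3/2 - 1 = -5/2)
k(W) = sqrt(W)
X(N) = -1 (X(N) = -2*(3 - 5/2) = -2*1/2 = -1)
I(U) = U**3 (I(U) = (U*U)*U = U**2*U = U**3)
1/I(X(k(1))) = 1/((-1)**3) = 1/(-1) = -1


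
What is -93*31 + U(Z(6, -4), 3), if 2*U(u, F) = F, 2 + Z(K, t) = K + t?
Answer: -5763/2 ≈ -2881.5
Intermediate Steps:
Z(K, t) = -2 + K + t (Z(K, t) = -2 + (K + t) = -2 + K + t)
U(u, F) = F/2
-93*31 + U(Z(6, -4), 3) = -93*31 + (½)*3 = -2883 + 3/2 = -5763/2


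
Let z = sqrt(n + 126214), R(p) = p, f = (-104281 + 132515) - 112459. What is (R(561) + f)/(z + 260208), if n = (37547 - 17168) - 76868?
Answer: -21770042112/67708133539 + 418320*sqrt(2789)/67708133539 ≈ -0.32120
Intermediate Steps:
f = -84225 (f = 28234 - 112459 = -84225)
n = -56489 (n = 20379 - 76868 = -56489)
z = 5*sqrt(2789) (z = sqrt(-56489 + 126214) = sqrt(69725) = 5*sqrt(2789) ≈ 264.05)
(R(561) + f)/(z + 260208) = (561 - 84225)/(5*sqrt(2789) + 260208) = -83664/(260208 + 5*sqrt(2789))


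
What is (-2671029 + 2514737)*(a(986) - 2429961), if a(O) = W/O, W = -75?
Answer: 187233253914666/493 ≈ 3.7978e+11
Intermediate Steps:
a(O) = -75/O
(-2671029 + 2514737)*(a(986) - 2429961) = (-2671029 + 2514737)*(-75/986 - 2429961) = -156292*(-75*1/986 - 2429961) = -156292*(-75/986 - 2429961) = -156292*(-2395941621/986) = 187233253914666/493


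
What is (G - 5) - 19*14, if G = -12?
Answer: -283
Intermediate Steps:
(G - 5) - 19*14 = (-12 - 5) - 19*14 = -17 - 266 = -283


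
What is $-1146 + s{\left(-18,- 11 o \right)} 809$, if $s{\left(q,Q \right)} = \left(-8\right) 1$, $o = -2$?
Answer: $-7618$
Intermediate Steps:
$s{\left(q,Q \right)} = -8$
$-1146 + s{\left(-18,- 11 o \right)} 809 = -1146 - 6472 = -7618$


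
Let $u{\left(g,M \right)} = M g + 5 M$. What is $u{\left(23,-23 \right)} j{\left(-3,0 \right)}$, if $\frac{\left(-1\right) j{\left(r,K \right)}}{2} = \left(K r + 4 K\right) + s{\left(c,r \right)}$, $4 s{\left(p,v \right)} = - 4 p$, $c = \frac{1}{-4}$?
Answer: $322$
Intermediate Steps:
$u{\left(g,M \right)} = 5 M + M g$
$c = - \frac{1}{4} \approx -0.25$
$s{\left(p,v \right)} = - p$ ($s{\left(p,v \right)} = \frac{\left(-4\right) p}{4} = - p$)
$j{\left(r,K \right)} = - \frac{1}{2} - 8 K - 2 K r$ ($j{\left(r,K \right)} = - 2 \left(\left(K r + 4 K\right) - - \frac{1}{4}\right) = - 2 \left(\left(4 K + K r\right) + \frac{1}{4}\right) = - 2 \left(\frac{1}{4} + 4 K + K r\right) = - \frac{1}{2} - 8 K - 2 K r$)
$u{\left(23,-23 \right)} j{\left(-3,0 \right)} = - 23 \left(5 + 23\right) \left(- \frac{1}{2} - 0 - 0 \left(-3\right)\right) = \left(-23\right) 28 \left(- \frac{1}{2} + 0 + 0\right) = \left(-644\right) \left(- \frac{1}{2}\right) = 322$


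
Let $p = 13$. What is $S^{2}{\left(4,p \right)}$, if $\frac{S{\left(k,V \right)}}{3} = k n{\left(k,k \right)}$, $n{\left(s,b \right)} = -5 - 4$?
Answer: $11664$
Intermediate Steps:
$n{\left(s,b \right)} = -9$ ($n{\left(s,b \right)} = -5 - 4 = -9$)
$S{\left(k,V \right)} = - 27 k$ ($S{\left(k,V \right)} = 3 k \left(-9\right) = 3 \left(- 9 k\right) = - 27 k$)
$S^{2}{\left(4,p \right)} = \left(\left(-27\right) 4\right)^{2} = \left(-108\right)^{2} = 11664$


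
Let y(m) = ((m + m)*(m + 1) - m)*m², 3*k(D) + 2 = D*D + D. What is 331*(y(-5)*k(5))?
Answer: 3475500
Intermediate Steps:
k(D) = -⅔ + D/3 + D²/3 (k(D) = -⅔ + (D*D + D)/3 = -⅔ + (D² + D)/3 = -⅔ + (D + D²)/3 = -⅔ + (D/3 + D²/3) = -⅔ + D/3 + D²/3)
y(m) = m²*(-m + 2*m*(1 + m)) (y(m) = ((2*m)*(1 + m) - m)*m² = (2*m*(1 + m) - m)*m² = (-m + 2*m*(1 + m))*m² = m²*(-m + 2*m*(1 + m)))
331*(y(-5)*k(5)) = 331*(((-5)³*(1 + 2*(-5)))*(-⅔ + (⅓)*5 + (⅓)*5²)) = 331*((-125*(1 - 10))*(-⅔ + 5/3 + (⅓)*25)) = 331*((-125*(-9))*(-⅔ + 5/3 + 25/3)) = 331*(1125*(28/3)) = 331*10500 = 3475500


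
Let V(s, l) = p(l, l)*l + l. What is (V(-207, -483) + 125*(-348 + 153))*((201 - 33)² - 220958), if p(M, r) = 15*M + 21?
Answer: -667694949156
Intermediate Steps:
p(M, r) = 21 + 15*M
V(s, l) = l + l*(21 + 15*l) (V(s, l) = (21 + 15*l)*l + l = l*(21 + 15*l) + l = l + l*(21 + 15*l))
(V(-207, -483) + 125*(-348 + 153))*((201 - 33)² - 220958) = (-483*(22 + 15*(-483)) + 125*(-348 + 153))*((201 - 33)² - 220958) = (-483*(22 - 7245) + 125*(-195))*(168² - 220958) = (-483*(-7223) - 24375)*(28224 - 220958) = (3488709 - 24375)*(-192734) = 3464334*(-192734) = -667694949156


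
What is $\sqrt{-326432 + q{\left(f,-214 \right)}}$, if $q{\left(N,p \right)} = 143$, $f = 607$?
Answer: $i \sqrt{326289} \approx 571.22 i$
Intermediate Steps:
$\sqrt{-326432 + q{\left(f,-214 \right)}} = \sqrt{-326432 + 143} = \sqrt{-326289} = i \sqrt{326289}$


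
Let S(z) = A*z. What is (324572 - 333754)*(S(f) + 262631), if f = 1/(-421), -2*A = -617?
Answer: -1015229338835/421 ≈ -2.4115e+9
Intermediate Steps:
A = 617/2 (A = -½*(-617) = 617/2 ≈ 308.50)
f = -1/421 ≈ -0.0023753
S(z) = 617*z/2
(324572 - 333754)*(S(f) + 262631) = (324572 - 333754)*((617/2)*(-1/421) + 262631) = -9182*(-617/842 + 262631) = -9182*221134685/842 = -1015229338835/421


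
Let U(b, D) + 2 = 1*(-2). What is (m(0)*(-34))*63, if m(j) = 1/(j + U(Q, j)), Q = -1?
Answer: 1071/2 ≈ 535.50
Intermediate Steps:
U(b, D) = -4 (U(b, D) = -2 + 1*(-2) = -2 - 2 = -4)
m(j) = 1/(-4 + j) (m(j) = 1/(j - 4) = 1/(-4 + j))
(m(0)*(-34))*63 = (-34/(-4 + 0))*63 = (-34/(-4))*63 = -¼*(-34)*63 = (17/2)*63 = 1071/2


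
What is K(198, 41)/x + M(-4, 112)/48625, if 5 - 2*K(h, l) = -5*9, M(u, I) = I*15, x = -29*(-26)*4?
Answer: 1256501/29330600 ≈ 0.042839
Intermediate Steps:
x = 3016 (x = 754*4 = 3016)
M(u, I) = 15*I
K(h, l) = 25 (K(h, l) = 5/2 - (-5)*9/2 = 5/2 - ½*(-45) = 5/2 + 45/2 = 25)
K(198, 41)/x + M(-4, 112)/48625 = 25/3016 + (15*112)/48625 = 25*(1/3016) + 1680*(1/48625) = 25/3016 + 336/9725 = 1256501/29330600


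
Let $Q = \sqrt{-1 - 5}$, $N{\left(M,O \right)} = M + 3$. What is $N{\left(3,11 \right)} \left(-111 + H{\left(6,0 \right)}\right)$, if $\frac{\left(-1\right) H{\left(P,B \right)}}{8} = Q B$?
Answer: $-666$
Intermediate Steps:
$N{\left(M,O \right)} = 3 + M$
$Q = i \sqrt{6}$ ($Q = \sqrt{-6} = i \sqrt{6} \approx 2.4495 i$)
$H{\left(P,B \right)} = - 8 i B \sqrt{6}$ ($H{\left(P,B \right)} = - 8 i \sqrt{6} B = - 8 i B \sqrt{6}$)
$N{\left(3,11 \right)} \left(-111 + H{\left(6,0 \right)}\right) = \left(3 + 3\right) \left(-111 - 8 i 0 \sqrt{6}\right) = 6 \left(-111 + 0\right) = 6 \left(-111\right) = -666$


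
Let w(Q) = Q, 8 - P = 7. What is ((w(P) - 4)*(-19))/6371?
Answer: 57/6371 ≈ 0.0089468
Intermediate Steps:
P = 1 (P = 8 - 1*7 = 8 - 7 = 1)
((w(P) - 4)*(-19))/6371 = ((1 - 4)*(-19))/6371 = -3*(-19)*(1/6371) = 57*(1/6371) = 57/6371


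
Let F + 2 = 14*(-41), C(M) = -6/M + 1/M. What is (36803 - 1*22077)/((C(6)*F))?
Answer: 7363/240 ≈ 30.679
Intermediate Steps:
C(M) = -5/M (C(M) = -6/M + 1/M = -5/M)
F = -576 (F = -2 + 14*(-41) = -2 - 574 = -576)
(36803 - 1*22077)/((C(6)*F)) = (36803 - 1*22077)/((-5/6*(-576))) = (36803 - 22077)/((-5*⅙*(-576))) = 14726/((-⅚*(-576))) = 14726/480 = 14726*(1/480) = 7363/240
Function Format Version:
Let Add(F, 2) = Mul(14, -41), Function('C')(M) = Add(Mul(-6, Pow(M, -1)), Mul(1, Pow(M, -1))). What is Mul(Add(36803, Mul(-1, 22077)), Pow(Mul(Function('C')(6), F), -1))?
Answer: Rational(7363, 240) ≈ 30.679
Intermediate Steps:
Function('C')(M) = Mul(-5, Pow(M, -1)) (Function('C')(M) = Add(Mul(-6, Pow(M, -1)), Pow(M, -1)) = Mul(-5, Pow(M, -1)))
F = -576 (F = Add(-2, Mul(14, -41)) = Add(-2, -574) = -576)
Mul(Add(36803, Mul(-1, 22077)), Pow(Mul(Function('C')(6), F), -1)) = Mul(Add(36803, Mul(-1, 22077)), Pow(Mul(Mul(-5, Pow(6, -1)), -576), -1)) = Mul(Add(36803, -22077), Pow(Mul(Mul(-5, Rational(1, 6)), -576), -1)) = Mul(14726, Pow(Mul(Rational(-5, 6), -576), -1)) = Mul(14726, Pow(480, -1)) = Mul(14726, Rational(1, 480)) = Rational(7363, 240)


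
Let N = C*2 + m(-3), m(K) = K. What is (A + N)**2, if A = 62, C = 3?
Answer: 4225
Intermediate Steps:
N = 3 (N = 3*2 - 3 = 6 - 3 = 3)
(A + N)**2 = (62 + 3)**2 = 65**2 = 4225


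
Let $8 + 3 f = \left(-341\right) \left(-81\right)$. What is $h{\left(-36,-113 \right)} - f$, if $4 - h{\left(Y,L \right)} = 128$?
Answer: $- \frac{27985}{3} \approx -9328.3$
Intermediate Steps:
$h{\left(Y,L \right)} = -124$ ($h{\left(Y,L \right)} = 4 - 128 = -124$)
$f = \frac{27613}{3}$ ($f = - \frac{8}{3} + \frac{\left(-341\right) \left(-81\right)}{3} = - \frac{8}{3} + \frac{1}{3} \cdot 27621 = - \frac{8}{3} + 9207 = \frac{27613}{3} \approx 9204.3$)
$h{\left(-36,-113 \right)} - f = -124 - \frac{27613}{3} = - \frac{27985}{3}$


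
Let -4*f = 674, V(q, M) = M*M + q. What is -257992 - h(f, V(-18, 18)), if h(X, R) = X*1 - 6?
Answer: -515635/2 ≈ -2.5782e+5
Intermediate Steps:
V(q, M) = q + M**2 (V(q, M) = M**2 + q = q + M**2)
f = -337/2 (f = -1/4*674 = -337/2 ≈ -168.50)
h(X, R) = -6 + X (h(X, R) = X - 6 = -6 + X)
-257992 - h(f, V(-18, 18)) = -257992 - (-6 - 337/2) = -257992 - 1*(-349/2) = -257992 + 349/2 = -515635/2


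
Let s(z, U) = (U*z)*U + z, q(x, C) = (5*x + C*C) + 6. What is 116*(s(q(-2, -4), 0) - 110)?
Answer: -11368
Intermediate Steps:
q(x, C) = 6 + C² + 5*x (q(x, C) = (5*x + C²) + 6 = (C² + 5*x) + 6 = 6 + C² + 5*x)
s(z, U) = z + z*U² (s(z, U) = z*U² + z = z + z*U²)
116*(s(q(-2, -4), 0) - 110) = 116*((6 + (-4)² + 5*(-2))*(1 + 0²) - 110) = 116*((6 + 16 - 10)*(1 + 0) - 110) = 116*(12*1 - 110) = 116*(12 - 110) = 116*(-98) = -11368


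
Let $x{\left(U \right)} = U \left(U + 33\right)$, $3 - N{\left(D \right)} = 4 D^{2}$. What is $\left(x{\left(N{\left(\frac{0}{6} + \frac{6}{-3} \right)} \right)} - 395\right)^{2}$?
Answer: $429025$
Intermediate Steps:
$N{\left(D \right)} = 3 - 4 D^{2}$
$x{\left(U \right)} = U \left(33 + U\right)$
$\left(x{\left(N{\left(\frac{0}{6} + \frac{6}{-3} \right)} \right)} - 395\right)^{2} = \left(\left(3 - 4 \left(\frac{0}{6} + \frac{6}{-3}\right)^{2}\right) \left(33 + \left(3 - 4 \left(\frac{0}{6} + \frac{6}{-3}\right)^{2}\right)\right) - 395\right)^{2} = \left(\left(3 - 4 \left(0 \cdot \frac{1}{6} + 6 \left(- \frac{1}{3}\right)\right)^{2}\right) \left(33 + \left(3 - 4 \left(0 \cdot \frac{1}{6} + 6 \left(- \frac{1}{3}\right)\right)^{2}\right)\right) - 395\right)^{2} = \left(\left(3 - 4 \left(0 - 2\right)^{2}\right) \left(33 + \left(3 - 4 \left(0 - 2\right)^{2}\right)\right) - 395\right)^{2} = \left(\left(3 - 4 \left(-2\right)^{2}\right) \left(33 + \left(3 - 4 \left(-2\right)^{2}\right)\right) - 395\right)^{2} = \left(\left(3 - 16\right) \left(33 + \left(3 - 16\right)\right) - 395\right)^{2} = \left(- 13 \left(33 - 13\right) - 395\right)^{2} = \left(\left(-13\right) 20 - 395\right)^{2} = \left(-260 - 395\right)^{2} = \left(-655\right)^{2} = 429025$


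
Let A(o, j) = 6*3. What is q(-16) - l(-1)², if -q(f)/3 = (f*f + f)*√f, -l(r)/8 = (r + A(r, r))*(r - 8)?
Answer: -1498176 - 2880*I ≈ -1.4982e+6 - 2880.0*I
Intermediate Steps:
A(o, j) = 18
l(r) = -8*(-8 + r)*(18 + r) (l(r) = -8*(r + 18)*(r - 8) = -8*(18 + r)*(-8 + r) = -8*(-8 + r)*(18 + r))
q(f) = -3*√f*(f + f²) (q(f) = -3*(f*f + f)*√f = -3*(f² + f)*√f = -3*(f + f²)*√f = -3*√f*(f + f²))
q(-16) - l(-1)² = 3*(-16)^(3/2)*(-1 - 1*(-16)) - (1152 - 80*(-1) - 8*(-1)²)² = 3*(-64*I)*(-1 + 16) - (1152 + 80 - 8*1)² = 3*(-64*I)*15 - (1152 + 80 - 8)² = -2880*I - 1*1224² = -2880*I - 1*1498176 = -2880*I - 1498176 = -1498176 - 2880*I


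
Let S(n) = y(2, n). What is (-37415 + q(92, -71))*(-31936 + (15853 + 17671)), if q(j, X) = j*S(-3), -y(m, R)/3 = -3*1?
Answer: -58100156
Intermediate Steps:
y(m, R) = 9 (y(m, R) = -(-9) = -3*(-3) = 9)
S(n) = 9
q(j, X) = 9*j (q(j, X) = j*9 = 9*j)
(-37415 + q(92, -71))*(-31936 + (15853 + 17671)) = (-37415 + 9*92)*(-31936 + (15853 + 17671)) = (-37415 + 828)*(-31936 + 33524) = -36587*1588 = -58100156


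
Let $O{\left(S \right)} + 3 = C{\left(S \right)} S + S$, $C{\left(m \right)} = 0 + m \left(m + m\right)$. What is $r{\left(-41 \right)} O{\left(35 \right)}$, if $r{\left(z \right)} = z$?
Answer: $-3517062$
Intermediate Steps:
$C{\left(m \right)} = 2 m^{2}$ ($C{\left(m \right)} = 0 + m 2 m = 0 + 2 m^{2} = 2 m^{2}$)
$O{\left(S \right)} = -3 + S + 2 S^{3}$ ($O{\left(S \right)} = -3 + \left(2 S^{2} S + S\right) = -3 + \left(2 S^{3} + S\right) = -3 + \left(S + 2 S^{3}\right) = -3 + S + 2 S^{3}$)
$r{\left(-41 \right)} O{\left(35 \right)} = - 41 \left(-3 + 35 + 2 \cdot 35^{3}\right) = - 41 \left(-3 + 35 + 2 \cdot 42875\right) = - 41 \left(-3 + 35 + 85750\right) = \left(-41\right) 85782 = -3517062$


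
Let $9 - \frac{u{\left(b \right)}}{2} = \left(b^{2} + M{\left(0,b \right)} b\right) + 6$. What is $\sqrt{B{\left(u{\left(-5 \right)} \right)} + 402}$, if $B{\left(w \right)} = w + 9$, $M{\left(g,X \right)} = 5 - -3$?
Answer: $\sqrt{447} \approx 21.142$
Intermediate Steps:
$M{\left(g,X \right)} = 8$ ($M{\left(g,X \right)} = 5 + 3 = 8$)
$u{\left(b \right)} = 6 - 16 b - 2 b^{2}$ ($u{\left(b \right)} = 18 - 2 \left(\left(b^{2} + 8 b\right) + 6\right) = 18 - 2 \left(6 + b^{2} + 8 b\right) = 18 - \left(12 + 2 b^{2} + 16 b\right) = 6 - 16 b - 2 b^{2}$)
$B{\left(w \right)} = 9 + w$
$\sqrt{B{\left(u{\left(-5 \right)} \right)} + 402} = \sqrt{\left(9 - \left(-86 + 50\right)\right) + 402} = \sqrt{\left(9 + \left(6 + 80 - 50\right)\right) + 402} = \sqrt{\left(9 + 36\right) + 402} = \sqrt{45 + 402} = \sqrt{447}$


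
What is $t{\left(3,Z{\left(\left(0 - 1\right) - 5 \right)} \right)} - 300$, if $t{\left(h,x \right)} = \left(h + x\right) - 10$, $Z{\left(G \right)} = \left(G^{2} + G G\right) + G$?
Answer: $-241$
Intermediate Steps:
$Z{\left(G \right)} = G + 2 G^{2}$ ($Z{\left(G \right)} = \left(G^{2} + G^{2}\right) + G = 2 G^{2} + G = G + 2 G^{2}$)
$t{\left(h,x \right)} = -10 + h + x$
$t{\left(3,Z{\left(\left(0 - 1\right) - 5 \right)} \right)} - 300 = \left(-10 + 3 + \left(\left(0 - 1\right) - 5\right) \left(1 + 2 \left(\left(0 - 1\right) - 5\right)\right)\right) - 300 = \left(-10 + 3 + \left(-1 - 5\right) \left(1 + 2 \left(-1 - 5\right)\right)\right) - 300 = \left(-10 + 3 - 6 \left(1 + 2 \left(-6\right)\right)\right) - 300 = \left(-10 + 3 - 6 \left(1 - 12\right)\right) - 300 = \left(-10 + 3 - -66\right) - 300 = \left(-10 + 3 + 66\right) - 300 = 59 - 300 = -241$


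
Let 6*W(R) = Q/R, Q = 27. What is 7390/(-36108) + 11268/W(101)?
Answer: 4565925121/18054 ≈ 2.5290e+5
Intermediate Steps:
W(R) = 9/(2*R) (W(R) = (27/R)/6 = 9/(2*R))
7390/(-36108) + 11268/W(101) = 7390/(-36108) + 11268/(((9/2)/101)) = 7390*(-1/36108) + 11268/(((9/2)*(1/101))) = -3695/18054 + 11268/(9/202) = -3695/18054 + 11268*(202/9) = -3695/18054 + 252904 = 4565925121/18054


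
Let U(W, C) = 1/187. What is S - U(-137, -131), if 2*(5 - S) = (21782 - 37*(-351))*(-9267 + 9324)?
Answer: -370600903/374 ≈ -9.9091e+5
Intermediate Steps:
S = -1981823/2 (S = 5 - (21782 - 37*(-351))*(-9267 + 9324)/2 = 5 - (21782 + 12987)*57/2 = 5 - 34769*57/2 = 5 - 1/2*1981833 = 5 - 1981833/2 = -1981823/2 ≈ -9.9091e+5)
U(W, C) = 1/187
S - U(-137, -131) = -1981823/2 - 1*1/187 = -1981823/2 - 1/187 = -370600903/374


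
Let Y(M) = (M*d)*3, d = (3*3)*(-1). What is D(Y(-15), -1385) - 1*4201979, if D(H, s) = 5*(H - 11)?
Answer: -4200009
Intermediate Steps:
d = -9 (d = 9*(-1) = -9)
Y(M) = -27*M (Y(M) = (M*(-9))*3 = -9*M*3 = -27*M)
D(H, s) = -55 + 5*H (D(H, s) = 5*(-11 + H) = -55 + 5*H)
D(Y(-15), -1385) - 1*4201979 = (-55 + 5*(-27*(-15))) - 1*4201979 = (-55 + 5*405) - 4201979 = (-55 + 2025) - 4201979 = 1970 - 4201979 = -4200009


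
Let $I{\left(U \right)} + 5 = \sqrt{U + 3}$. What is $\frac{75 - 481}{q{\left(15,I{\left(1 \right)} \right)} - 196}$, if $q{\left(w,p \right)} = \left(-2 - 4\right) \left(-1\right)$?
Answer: $\frac{203}{95} \approx 2.1368$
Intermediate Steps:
$I{\left(U \right)} = -5 + \sqrt{3 + U}$ ($I{\left(U \right)} = -5 + \sqrt{U + 3} = -5 + \sqrt{3 + U}$)
$q{\left(w,p \right)} = 6$ ($q{\left(w,p \right)} = \left(-6\right) \left(-1\right) = 6$)
$\frac{75 - 481}{q{\left(15,I{\left(1 \right)} \right)} - 196} = \frac{75 - 481}{6 - 196} = - \frac{406}{-190} = \left(-406\right) \left(- \frac{1}{190}\right) = \frac{203}{95}$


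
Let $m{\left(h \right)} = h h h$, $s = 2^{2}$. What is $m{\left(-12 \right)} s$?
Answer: $-6912$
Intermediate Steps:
$s = 4$
$m{\left(h \right)} = h^{3}$ ($m{\left(h \right)} = h^{2} h = h^{3}$)
$m{\left(-12 \right)} s = \left(-12\right)^{3} \cdot 4 = \left(-1728\right) 4 = -6912$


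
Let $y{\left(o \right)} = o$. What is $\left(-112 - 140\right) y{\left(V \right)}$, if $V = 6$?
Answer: $-1512$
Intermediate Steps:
$\left(-112 - 140\right) y{\left(V \right)} = \left(-112 - 140\right) 6 = \left(-252\right) 6 = -1512$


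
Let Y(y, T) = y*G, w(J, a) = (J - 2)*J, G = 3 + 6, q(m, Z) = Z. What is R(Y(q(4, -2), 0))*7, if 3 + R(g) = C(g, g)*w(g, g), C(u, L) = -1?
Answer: -2541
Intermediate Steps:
G = 9
w(J, a) = J*(-2 + J) (w(J, a) = (-2 + J)*J = J*(-2 + J))
Y(y, T) = 9*y (Y(y, T) = y*9 = 9*y)
R(g) = -3 - g*(-2 + g)
R(Y(q(4, -2), 0))*7 = (-3 - 9*(-2)*(-2 + 9*(-2)))*7 = (-3 - 1*(-18)*(-2 - 18))*7 = (-3 - 1*(-18)*(-20))*7 = (-3 - 360)*7 = -363*7 = -2541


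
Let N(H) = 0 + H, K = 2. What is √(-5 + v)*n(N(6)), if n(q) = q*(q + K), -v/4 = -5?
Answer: 48*√15 ≈ 185.90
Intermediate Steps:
v = 20 (v = -4*(-5) = 20)
N(H) = H
n(q) = q*(2 + q) (n(q) = q*(q + 2) = q*(2 + q))
√(-5 + v)*n(N(6)) = √(-5 + 20)*(6*(2 + 6)) = √15*(6*8) = √15*48 = 48*√15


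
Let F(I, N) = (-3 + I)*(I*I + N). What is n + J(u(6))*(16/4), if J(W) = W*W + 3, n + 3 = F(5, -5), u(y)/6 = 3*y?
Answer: 46705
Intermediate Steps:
F(I, N) = (-3 + I)*(N + I²) (F(I, N) = (-3 + I)*(I² + N) = (-3 + I)*(N + I²))
u(y) = 18*y (u(y) = 6*(3*y) = 18*y)
n = 37 (n = -3 + (5³ - 3*(-5) - 3*5² + 5*(-5)) = -3 + (125 + 15 - 3*25 - 25) = -3 + (125 + 15 - 75 - 25) = -3 + 40 = 37)
J(W) = 3 + W² (J(W) = W² + 3 = 3 + W²)
n + J(u(6))*(16/4) = 37 + (3 + (18*6)²)*(16/4) = 37 + (3 + 108²)*(16*(¼)) = 37 + (3 + 11664)*4 = 37 + 11667*4 = 37 + 46668 = 46705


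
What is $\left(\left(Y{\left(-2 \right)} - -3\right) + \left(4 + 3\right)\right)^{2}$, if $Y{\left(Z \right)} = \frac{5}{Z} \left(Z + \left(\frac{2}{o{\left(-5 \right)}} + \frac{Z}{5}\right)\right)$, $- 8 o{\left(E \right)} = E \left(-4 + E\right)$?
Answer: $\frac{23104}{81} \approx 285.23$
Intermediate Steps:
$o{\left(E \right)} = - \frac{E \left(-4 + E\right)}{8}$
$Y{\left(Z \right)} = \frac{5 \left(- \frac{16}{45} + \frac{6 Z}{5}\right)}{Z}$ ($Y{\left(Z \right)} = \frac{5}{Z} \left(Z + \left(\frac{2}{\frac{1}{8} \left(-5\right) \left(4 - -5\right)} + \frac{Z}{5}\right)\right) = \frac{5}{Z} \left(Z + \left(\frac{2}{\frac{1}{8} \left(-5\right) \left(4 + 5\right)} + Z \frac{1}{5}\right)\right) = \frac{5}{Z} \left(Z + \left(\frac{2}{\frac{1}{8} \left(-5\right) 9} + \frac{Z}{5}\right)\right) = \frac{5}{Z} \left(Z + \left(\frac{2}{- \frac{45}{8}} + \frac{Z}{5}\right)\right) = \frac{5}{Z} \left(Z + \left(2 \left(- \frac{8}{45}\right) + \frac{Z}{5}\right)\right) = \frac{5}{Z} \left(Z + \left(- \frac{16}{45} + \frac{Z}{5}\right)\right) = \frac{5}{Z} \left(- \frac{16}{45} + \frac{6 Z}{5}\right) = \frac{5 \left(- \frac{16}{45} + \frac{6 Z}{5}\right)}{Z}$)
$\left(\left(Y{\left(-2 \right)} - -3\right) + \left(4 + 3\right)\right)^{2} = \left(\left(\left(6 - \frac{16}{9 \left(-2\right)}\right) - -3\right) + \left(4 + 3\right)\right)^{2} = \left(\left(\left(6 - - \frac{8}{9}\right) + 3\right) + 7\right)^{2} = \left(\left(\left(6 + \frac{8}{9}\right) + 3\right) + 7\right)^{2} = \left(\left(\frac{62}{9} + 3\right) + 7\right)^{2} = \left(\frac{89}{9} + 7\right)^{2} = \left(\frac{152}{9}\right)^{2} = \frac{23104}{81}$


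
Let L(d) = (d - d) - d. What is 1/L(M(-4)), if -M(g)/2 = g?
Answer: -⅛ ≈ -0.12500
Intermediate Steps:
M(g) = -2*g
L(d) = -d (L(d) = 0 - d = -d)
1/L(M(-4)) = 1/(-(-2)*(-4)) = 1/(-1*8) = 1/(-8) = -⅛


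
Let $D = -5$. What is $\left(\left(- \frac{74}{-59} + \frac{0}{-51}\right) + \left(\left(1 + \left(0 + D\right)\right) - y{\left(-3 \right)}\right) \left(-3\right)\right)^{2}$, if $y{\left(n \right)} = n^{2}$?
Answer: $\frac{5640625}{3481} \approx 1620.4$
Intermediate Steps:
$\left(\left(- \frac{74}{-59} + \frac{0}{-51}\right) + \left(\left(1 + \left(0 + D\right)\right) - y{\left(-3 \right)}\right) \left(-3\right)\right)^{2} = \left(\left(- \frac{74}{-59} + \frac{0}{-51}\right) + \left(\left(1 + \left(0 - 5\right)\right) - \left(-3\right)^{2}\right) \left(-3\right)\right)^{2} = \left(\left(\left(-74\right) \left(- \frac{1}{59}\right) + 0 \left(- \frac{1}{51}\right)\right) + \left(\left(1 - 5\right) - 9\right) \left(-3\right)\right)^{2} = \left(\left(\frac{74}{59} + 0\right) + \left(-4 - 9\right) \left(-3\right)\right)^{2} = \left(\frac{74}{59} - -39\right)^{2} = \left(\frac{74}{59} + 39\right)^{2} = \left(\frac{2375}{59}\right)^{2} = \frac{5640625}{3481}$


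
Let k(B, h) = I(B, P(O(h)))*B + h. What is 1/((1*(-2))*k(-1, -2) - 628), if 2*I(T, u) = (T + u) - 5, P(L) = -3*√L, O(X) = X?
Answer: I/(3*(√2 - 210*I)) ≈ -0.0015872 + 1.0689e-5*I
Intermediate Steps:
I(T, u) = -5/2 + T/2 + u/2 (I(T, u) = ((T + u) - 5)/2 = (-5 + T + u)/2 = -5/2 + T/2 + u/2)
k(B, h) = h + B*(-5/2 + B/2 - 3*√h/2) (k(B, h) = (-5/2 + B/2 + (-3*√h)/2)*B + h = (-5/2 + B/2 - 3*√h/2)*B + h = B*(-5/2 + B/2 - 3*√h/2) + h = h + B*(-5/2 + B/2 - 3*√h/2))
1/((1*(-2))*k(-1, -2) - 628) = 1/((1*(-2))*(-2 + (½)*(-1)*(-5 - 1 - 3*I*√2)) - 628) = 1/(-2*(-2 + (½)*(-1)*(-5 - 1 - 3*I*√2)) - 628) = 1/(-2*(-2 + (½)*(-1)*(-6 - 3*I*√2)) - 628) = 1/(-2*(-2 + (3 + 3*I*√2/2)) - 628) = 1/(-2*(1 + 3*I*√2/2) - 628) = 1/((-2 - 3*I*√2) - 628) = 1/(-630 - 3*I*√2)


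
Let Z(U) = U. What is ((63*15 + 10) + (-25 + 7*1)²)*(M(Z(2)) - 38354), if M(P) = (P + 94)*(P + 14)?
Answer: -47090222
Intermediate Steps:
M(P) = (14 + P)*(94 + P) (M(P) = (94 + P)*(14 + P) = (14 + P)*(94 + P))
((63*15 + 10) + (-25 + 7*1)²)*(M(Z(2)) - 38354) = ((63*15 + 10) + (-25 + 7*1)²)*((1316 + 2² + 108*2) - 38354) = ((945 + 10) + (-25 + 7)²)*((1316 + 4 + 216) - 38354) = (955 + (-18)²)*(1536 - 38354) = (955 + 324)*(-36818) = 1279*(-36818) = -47090222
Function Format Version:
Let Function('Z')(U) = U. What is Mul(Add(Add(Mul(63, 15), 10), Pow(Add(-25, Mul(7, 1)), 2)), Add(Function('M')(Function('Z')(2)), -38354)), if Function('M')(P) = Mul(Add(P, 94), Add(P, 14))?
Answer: -47090222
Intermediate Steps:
Function('M')(P) = Mul(Add(14, P), Add(94, P)) (Function('M')(P) = Mul(Add(94, P), Add(14, P)) = Mul(Add(14, P), Add(94, P)))
Mul(Add(Add(Mul(63, 15), 10), Pow(Add(-25, Mul(7, 1)), 2)), Add(Function('M')(Function('Z')(2)), -38354)) = Mul(Add(Add(Mul(63, 15), 10), Pow(Add(-25, Mul(7, 1)), 2)), Add(Add(1316, Pow(2, 2), Mul(108, 2)), -38354)) = Mul(Add(Add(945, 10), Pow(Add(-25, 7), 2)), Add(Add(1316, 4, 216), -38354)) = Mul(Add(955, Pow(-18, 2)), Add(1536, -38354)) = Mul(Add(955, 324), -36818) = Mul(1279, -36818) = -47090222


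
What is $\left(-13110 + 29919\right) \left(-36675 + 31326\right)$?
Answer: $-89911341$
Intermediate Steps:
$\left(-13110 + 29919\right) \left(-36675 + 31326\right) = 16809 \left(-5349\right) = -89911341$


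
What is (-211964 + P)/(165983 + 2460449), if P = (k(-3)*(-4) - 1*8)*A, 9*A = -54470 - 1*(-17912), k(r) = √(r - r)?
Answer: -44867/656608 ≈ -0.068331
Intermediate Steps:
k(r) = 0 (k(r) = √0 = 0)
A = -4062 (A = (-54470 - 1*(-17912))/9 = (-54470 + 17912)/9 = (⅑)*(-36558) = -4062)
P = 32496 (P = (0*(-4) - 1*8)*(-4062) = (0 - 8)*(-4062) = -8*(-4062) = 32496)
(-211964 + P)/(165983 + 2460449) = (-211964 + 32496)/(165983 + 2460449) = -179468/2626432 = -179468*1/2626432 = -44867/656608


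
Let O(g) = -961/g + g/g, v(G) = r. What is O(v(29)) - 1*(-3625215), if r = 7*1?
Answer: 25375551/7 ≈ 3.6251e+6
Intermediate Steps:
r = 7
v(G) = 7
O(g) = 1 - 961/g (O(g) = -961/g + 1 = 1 - 961/g)
O(v(29)) - 1*(-3625215) = (-961 + 7)/7 - 1*(-3625215) = (⅐)*(-954) + 3625215 = -954/7 + 3625215 = 25375551/7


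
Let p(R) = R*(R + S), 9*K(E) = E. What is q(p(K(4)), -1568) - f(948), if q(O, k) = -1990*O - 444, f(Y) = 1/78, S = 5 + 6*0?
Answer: -11076131/2106 ≈ -5259.3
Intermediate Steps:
S = 5 (S = 5 + 0 = 5)
K(E) = E/9
p(R) = R*(5 + R) (p(R) = R*(R + 5) = R*(5 + R))
f(Y) = 1/78
q(O, k) = -444 - 1990*O
q(p(K(4)), -1568) - f(948) = (-444 - 1990*(⅑)*4*(5 + (⅑)*4)) - 1*1/78 = (-444 - 7960*(5 + 4/9)/9) - 1/78 = (-444 - 7960*49/(9*9)) - 1/78 = (-444 - 1990*196/81) - 1/78 = (-444 - 390040/81) - 1/78 = -426004/81 - 1/78 = -11076131/2106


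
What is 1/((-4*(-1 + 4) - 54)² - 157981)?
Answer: -1/153625 ≈ -6.5094e-6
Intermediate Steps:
1/((-4*(-1 + 4) - 54)² - 157981) = 1/((-4*3 - 54)² - 157981) = 1/((-12 - 54)² - 157981) = 1/((-66)² - 157981) = 1/(4356 - 157981) = 1/(-153625) = -1/153625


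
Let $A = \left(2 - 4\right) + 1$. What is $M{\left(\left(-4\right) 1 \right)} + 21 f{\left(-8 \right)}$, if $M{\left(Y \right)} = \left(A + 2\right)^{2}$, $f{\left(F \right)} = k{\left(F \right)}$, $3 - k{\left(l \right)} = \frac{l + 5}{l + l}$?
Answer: $\frac{961}{16} \approx 60.063$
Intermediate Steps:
$k{\left(l \right)} = 3 - \frac{5 + l}{2 l}$ ($k{\left(l \right)} = 3 - \frac{l + 5}{l + l} = 3 - \frac{5 + l}{2 l}$)
$f{\left(F \right)} = \frac{5 \left(-1 + F\right)}{2 F}$
$A = -1$ ($A = -2 + 1 = -1$)
$M{\left(Y \right)} = 1$ ($M{\left(Y \right)} = \left(-1 + 2\right)^{2} = 1^{2} = 1$)
$M{\left(\left(-4\right) 1 \right)} + 21 f{\left(-8 \right)} = 1 + 21 \frac{5 \left(-1 - 8\right)}{2 \left(-8\right)} = 1 + 21 \cdot \frac{5}{2} \left(- \frac{1}{8}\right) \left(-9\right) = 1 + 21 \cdot \frac{45}{16} = 1 + \frac{945}{16} = \frac{961}{16}$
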